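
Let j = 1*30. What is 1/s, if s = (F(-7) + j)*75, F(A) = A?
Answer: 1/1725 ≈ 0.00057971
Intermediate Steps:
j = 30
s = 1725 (s = (-7 + 30)*75 = 23*75 = 1725)
1/s = 1/1725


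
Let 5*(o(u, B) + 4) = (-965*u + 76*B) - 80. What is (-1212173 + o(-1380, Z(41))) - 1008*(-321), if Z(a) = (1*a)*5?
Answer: -619169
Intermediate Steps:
Z(a) = 5*a (Z(a) = a*5 = 5*a)
o(u, B) = -20 - 193*u + 76*B/5 (o(u, B) = -4 + ((-965*u + 76*B) - 80)/5 = -4 + (-80 - 965*u + 76*B)/5 = -4 + (-16 - 193*u + 76*B/5) = -20 - 193*u + 76*B/5)
(-1212173 + o(-1380, Z(41))) - 1008*(-321) = (-1212173 + (-20 - 193*(-1380) + 76*(5*41)/5)) - 1008*(-321) = (-1212173 + (-20 + 266340 + (76/5)*205)) + 323568 = (-1212173 + (-20 + 266340 + 3116)) + 323568 = (-1212173 + 269436) + 323568 = -942737 + 323568 = -619169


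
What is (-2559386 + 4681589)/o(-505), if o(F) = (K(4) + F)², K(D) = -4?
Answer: 2122203/259081 ≈ 8.1913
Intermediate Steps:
o(F) = (-4 + F)²
(-2559386 + 4681589)/o(-505) = (-2559386 + 4681589)/((-4 - 505)²) = 2122203/((-509)²) = 2122203/259081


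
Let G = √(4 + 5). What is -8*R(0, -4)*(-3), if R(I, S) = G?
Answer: 72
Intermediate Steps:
G = 3 (G = √9 = 3)
R(I, S) = 3
-8*R(0, -4)*(-3) = -8*3*(-3) = -24*(-3) = 72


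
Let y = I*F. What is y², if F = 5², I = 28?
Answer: 490000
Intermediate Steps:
F = 25
y = 700 (y = 28*25 = 700)
y² = 700² = 490000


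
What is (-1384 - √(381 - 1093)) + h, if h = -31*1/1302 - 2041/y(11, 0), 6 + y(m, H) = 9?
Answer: -28901/14 - 2*I*√178 ≈ -2064.4 - 26.683*I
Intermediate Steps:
y(m, H) = 3 (y(m, H) = -6 + 9 = 3)
h = -9525/14 (h = -31*1/1302 - 2041/3 = -31*1/1302 - 2041*⅓ = -1/42 - 2041/3 = -9525/14 ≈ -680.36)
(-1384 - √(381 - 1093)) + h = (-1384 - √(381 - 1093)) - 9525/14 = (-1384 - √(-712)) - 9525/14 = (-1384 - 2*I*√178) - 9525/14 = -28901/14 - 2*I*√178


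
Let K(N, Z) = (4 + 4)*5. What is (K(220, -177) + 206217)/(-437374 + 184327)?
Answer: -206257/253047 ≈ -0.81509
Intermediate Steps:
K(N, Z) = 40 (K(N, Z) = 8*5 = 40)
(K(220, -177) + 206217)/(-437374 + 184327) = (40 + 206217)/(-437374 + 184327) = 206257/(-253047) = 206257*(-1/253047) = -206257/253047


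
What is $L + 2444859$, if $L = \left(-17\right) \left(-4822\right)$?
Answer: $2526833$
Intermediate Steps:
$L = 81974$
$L + 2444859 = 81974 + 2444859 = 2526833$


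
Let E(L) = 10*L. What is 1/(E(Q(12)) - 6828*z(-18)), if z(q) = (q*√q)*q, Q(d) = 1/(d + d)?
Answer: 60/12685630065942553 + 955701504*I*√2/12685630065942553 ≈ 4.7298e-15 + 1.0654e-7*I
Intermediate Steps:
Q(d) = 1/(2*d)
z(q) = q^(5/2) (z(q) = q^(3/2)*q = q^(5/2))
1/(E(Q(12)) - 6828*z(-18)) = 1/(10*((½)/12) - 6636816*I*√2) = 1/(10*((½)*(1/12)) - 6636816*I*√2) = 1/(10*(1/24) - 6636816*I*√2) = 1/(5/12 - 6636816*I*√2)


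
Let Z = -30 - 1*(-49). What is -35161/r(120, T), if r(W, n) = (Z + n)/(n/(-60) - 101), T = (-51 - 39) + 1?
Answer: -29992333/600 ≈ -49987.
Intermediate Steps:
T = -89 (T = -90 + 1 = -89)
Z = 19 (Z = -30 + 49 = 19)
r(W, n) = (19 + n)/(-101 - n/60) (r(W, n) = (19 + n)/(n/(-60) - 101) = (19 + n)/(n*(-1/60) - 101) = (19 + n)/(-n/60 - 101) = (19 + n)/(-101 - n/60))
-35161/r(120, T) = -35161*(6060 - 89)/(60*(-19 - 1*(-89))) = -35161*5971/(60*(-19 + 89)) = -35161/(60*(1/5971)*70) = -35161/600/853 = -35161*853/600 = -29992333/600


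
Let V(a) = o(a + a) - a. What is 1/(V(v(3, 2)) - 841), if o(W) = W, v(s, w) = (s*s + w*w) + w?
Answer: -1/826 ≈ -0.0012107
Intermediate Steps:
v(s, w) = w + s² + w² (v(s, w) = (s² + w²) + w = w + s² + w²)
V(a) = a (V(a) = (a + a) - a = 2*a - a = a)
1/(V(v(3, 2)) - 841) = 1/((2 + 3² + 2²) - 841) = 1/((2 + 9 + 4) - 841) = 1/(15 - 841) = 1/(-826) = -1/826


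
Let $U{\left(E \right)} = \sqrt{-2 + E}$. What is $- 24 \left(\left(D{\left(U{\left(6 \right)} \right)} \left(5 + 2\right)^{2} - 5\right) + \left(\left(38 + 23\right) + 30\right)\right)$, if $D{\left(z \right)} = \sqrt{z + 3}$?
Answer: $-2064 - 1176 \sqrt{5} \approx -4693.6$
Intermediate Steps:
$D{\left(z \right)} = \sqrt{3 + z}$
$- 24 \left(\left(D{\left(U{\left(6 \right)} \right)} \left(5 + 2\right)^{2} - 5\right) + \left(\left(38 + 23\right) + 30\right)\right) = - 24 \left(\left(\sqrt{3 + \sqrt{-2 + 6}} \left(5 + 2\right)^{2} - 5\right) + \left(\left(38 + 23\right) + 30\right)\right) = - 24 \left(\left(\sqrt{3 + \sqrt{4}} \cdot 7^{2} - 5\right) + \left(61 + 30\right)\right) = - 24 \left(\left(\sqrt{3 + 2} \cdot 49 - 5\right) + 91\right) = - 24 \left(\left(\sqrt{5} \cdot 49 - 5\right) + 91\right) = - 24 \left(\left(49 \sqrt{5} - 5\right) + 91\right) = - 24 \left(\left(-5 + 49 \sqrt{5}\right) + 91\right) = - 24 \left(86 + 49 \sqrt{5}\right) = -2064 - 1176 \sqrt{5}$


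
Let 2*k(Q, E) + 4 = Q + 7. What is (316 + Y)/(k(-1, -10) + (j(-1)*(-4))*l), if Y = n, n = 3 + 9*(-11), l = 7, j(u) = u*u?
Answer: -220/27 ≈ -8.1481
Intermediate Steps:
j(u) = u**2
n = -96 (n = 3 - 99 = -96)
k(Q, E) = 3/2 + Q/2 (k(Q, E) = -2 + (Q + 7)/2 = -2 + (7 + Q)/2 = -2 + (7/2 + Q/2) = 3/2 + Q/2)
Y = -96
(316 + Y)/(k(-1, -10) + (j(-1)*(-4))*l) = (316 - 96)/((3/2 + (1/2)*(-1)) + ((-1)**2*(-4))*7) = 220/((3/2 - 1/2) + (1*(-4))*7) = 220/(1 - 4*7) = 220/(1 - 28) = 220/(-27) = 220*(-1/27) = -220/27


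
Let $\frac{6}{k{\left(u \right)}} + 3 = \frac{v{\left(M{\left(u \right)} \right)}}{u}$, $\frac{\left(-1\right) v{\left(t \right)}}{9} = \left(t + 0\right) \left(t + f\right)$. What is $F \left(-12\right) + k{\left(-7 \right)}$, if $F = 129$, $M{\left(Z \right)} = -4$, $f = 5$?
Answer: $- \frac{29426}{19} \approx -1548.7$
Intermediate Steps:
$v{\left(t \right)} = - 9 t \left(5 + t\right)$ ($v{\left(t \right)} = - 9 \left(t + 0\right) \left(t + 5\right) = - 9 t \left(5 + t\right)$)
$k{\left(u \right)} = \frac{6}{-3 + \frac{36}{u}}$ ($k{\left(u \right)} = \frac{6}{-3 + \frac{\left(-9\right) \left(-4\right) \left(5 - 4\right)}{u}} = \frac{6}{-3 + \frac{\left(-9\right) \left(-4\right) 1}{u}} = \frac{6}{-3 + \frac{36}{u}}$)
$F \left(-12\right) + k{\left(-7 \right)} = 129 \left(-12\right) - - \frac{14}{-12 - 7} = -1548 - - \frac{14}{-19} = -1548 - \left(-14\right) \left(- \frac{1}{19}\right) = -1548 - \frac{14}{19} = - \frac{29426}{19}$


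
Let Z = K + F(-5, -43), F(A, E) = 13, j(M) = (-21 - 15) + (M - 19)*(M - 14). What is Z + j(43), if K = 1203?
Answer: 1876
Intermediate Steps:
j(M) = -36 + (-19 + M)*(-14 + M)
Z = 1216 (Z = 1203 + 13 = 1216)
Z + j(43) = 1216 + (230 + 43² - 33*43) = 1216 + (230 + 1849 - 1419) = 1216 + 660 = 1876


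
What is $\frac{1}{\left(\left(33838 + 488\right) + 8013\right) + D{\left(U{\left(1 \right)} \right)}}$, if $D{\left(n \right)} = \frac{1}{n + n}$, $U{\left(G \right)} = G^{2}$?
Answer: $\frac{2}{84679} \approx 2.3619 \cdot 10^{-5}$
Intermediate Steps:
$D{\left(n \right)} = \frac{1}{2 n}$
$\frac{1}{\left(\left(33838 + 488\right) + 8013\right) + D{\left(U{\left(1 \right)} \right)}} = \frac{1}{\left(\left(33838 + 488\right) + 8013\right) + \frac{1}{2 \cdot 1^{2}}} = \frac{1}{\left(34326 + 8013\right) + \frac{1}{2 \cdot 1}} = \frac{1}{42339 + \frac{1}{2} \cdot 1} = \frac{1}{42339 + \frac{1}{2}} = \frac{1}{\frac{84679}{2}} = \frac{2}{84679}$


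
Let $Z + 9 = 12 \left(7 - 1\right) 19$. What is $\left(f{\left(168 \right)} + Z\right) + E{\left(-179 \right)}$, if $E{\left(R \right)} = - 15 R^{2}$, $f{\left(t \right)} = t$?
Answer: $-479088$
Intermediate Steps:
$Z = 1359$ ($Z = -9 + 12 \left(7 - 1\right) 19 = -9 + 12 \cdot 6 \cdot 19 = -9 + 72 \cdot 19 = -9 + 1368 = 1359$)
$\left(f{\left(168 \right)} + Z\right) + E{\left(-179 \right)} = \left(168 + 1359\right) - 15 \left(-179\right)^{2} = 1527 - 480615 = -479088$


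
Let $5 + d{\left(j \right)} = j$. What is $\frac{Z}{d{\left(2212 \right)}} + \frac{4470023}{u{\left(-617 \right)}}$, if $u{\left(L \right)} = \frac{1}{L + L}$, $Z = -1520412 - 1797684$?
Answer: $- \frac{12173833817170}{2207} \approx -5.516 \cdot 10^{9}$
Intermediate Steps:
$Z = -3318096$
$d{\left(j \right)} = -5 + j$
$u{\left(L \right)} = \frac{1}{2 L}$
$\frac{Z}{d{\left(2212 \right)}} + \frac{4470023}{u{\left(-617 \right)}} = - \frac{3318096}{-5 + 2212} + \frac{4470023}{\frac{1}{2} \frac{1}{-617}} = - \frac{3318096}{2207} + \frac{4470023}{\frac{1}{2} \left(- \frac{1}{617}\right)} = \left(-3318096\right) \frac{1}{2207} + \frac{4470023}{- \frac{1}{1234}} = - \frac{3318096}{2207} + 4470023 \left(-1234\right) = - \frac{3318096}{2207} - 5516008382 = - \frac{12173833817170}{2207}$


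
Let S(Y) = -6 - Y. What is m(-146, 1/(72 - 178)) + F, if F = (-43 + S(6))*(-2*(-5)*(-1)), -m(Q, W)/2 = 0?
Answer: 550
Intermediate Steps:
m(Q, W) = 0 (m(Q, W) = -2*0 = 0)
F = 550 (F = (-43 + (-6 - 1*6))*(-2*(-5)*(-1)) = (-43 + (-6 - 6))*(10*(-1)) = (-43 - 12)*(-10) = -55*(-10) = 550)
m(-146, 1/(72 - 178)) + F = 0 + 550 = 550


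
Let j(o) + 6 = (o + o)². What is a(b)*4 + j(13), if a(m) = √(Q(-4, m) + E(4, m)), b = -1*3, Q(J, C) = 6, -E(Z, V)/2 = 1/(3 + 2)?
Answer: 670 + 8*√35/5 ≈ 679.47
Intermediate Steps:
E(Z, V) = -⅖ (E(Z, V) = -2/(3 + 2) = -2/5 = -2*⅕ = -⅖)
j(o) = -6 + 4*o² (j(o) = -6 + (o + o)² = -6 + (2*o)² = -6 + 4*o²)
b = -3
a(m) = 2*√35/5 (a(m) = √(6 - ⅖) = √(28/5) = 2*√35/5)
a(b)*4 + j(13) = (2*√35/5)*4 + (-6 + 4*13²) = 8*√35/5 + (-6 + 4*169) = 8*√35/5 + (-6 + 676) = 8*√35/5 + 670 = 670 + 8*√35/5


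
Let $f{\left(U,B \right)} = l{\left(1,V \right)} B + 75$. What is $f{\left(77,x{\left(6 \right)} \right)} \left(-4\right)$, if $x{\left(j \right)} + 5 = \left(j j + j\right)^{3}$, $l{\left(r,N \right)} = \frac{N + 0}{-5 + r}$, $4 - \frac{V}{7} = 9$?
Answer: $-2593205$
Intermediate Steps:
$V = -35$ ($V = 28 - 63 = -35$)
$l{\left(r,N \right)} = \frac{N}{-5 + r}$
$x{\left(j \right)} = -5 + \left(j + j^{2}\right)^{3}$ ($x{\left(j \right)} = -5 + \left(j j + j\right)^{3} = -5 + \left(j^{2} + j\right)^{3} = -5 + \left(j + j^{2}\right)^{3}$)
$f{\left(U,B \right)} = 75 + \frac{35 B}{4}$ ($f{\left(U,B \right)} = - \frac{35}{-5 + 1} B + 75 = - \frac{35}{-4} B + 75 = \left(-35\right) \left(- \frac{1}{4}\right) B + 75 = \frac{35 B}{4} + 75 = 75 + \frac{35 B}{4}$)
$f{\left(77,x{\left(6 \right)} \right)} \left(-4\right) = \left(75 + \frac{35 \left(-5 + 6^{3} \left(1 + 6\right)^{3}\right)}{4}\right) \left(-4\right) = \left(75 + \frac{35 \left(-5 + 216 \cdot 7^{3}\right)}{4}\right) \left(-4\right) = \left(75 + \frac{35 \left(-5 + 216 \cdot 343\right)}{4}\right) \left(-4\right) = \left(75 + \frac{35 \left(-5 + 74088\right)}{4}\right) \left(-4\right) = \left(75 + \frac{35}{4} \cdot 74083\right) \left(-4\right) = \left(75 + \frac{2592905}{4}\right) \left(-4\right) = \frac{2593205}{4} \left(-4\right) = -2593205$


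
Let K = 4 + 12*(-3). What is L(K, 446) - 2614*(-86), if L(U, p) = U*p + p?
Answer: 210978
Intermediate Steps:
K = -32 (K = 4 - 36 = -32)
L(U, p) = p + U*p
L(K, 446) - 2614*(-86) = 446*(1 - 32) - 2614*(-86) = 446*(-31) - 1*(-224804) = -13826 + 224804 = 210978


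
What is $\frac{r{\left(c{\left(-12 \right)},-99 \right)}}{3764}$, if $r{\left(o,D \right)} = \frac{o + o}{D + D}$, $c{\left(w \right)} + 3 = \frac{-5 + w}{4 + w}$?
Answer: $\frac{7}{2981088} \approx 2.3481 \cdot 10^{-6}$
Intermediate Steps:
$c{\left(w \right)} = -3 + \frac{-5 + w}{4 + w}$
$r{\left(o,D \right)} = \frac{o}{D}$ ($r{\left(o,D \right)} = \frac{2 o}{2 D} = 2 o \frac{1}{2 D} = \frac{o}{D}$)
$\frac{r{\left(c{\left(-12 \right)},-99 \right)}}{3764} = \frac{\frac{-17 - -24}{4 - 12} \frac{1}{-99}}{3764} = \frac{-17 + 24}{-8} \left(- \frac{1}{99}\right) \frac{1}{3764} = \left(- \frac{1}{8}\right) 7 \left(- \frac{1}{99}\right) \frac{1}{3764} = \left(- \frac{7}{8}\right) \left(- \frac{1}{99}\right) \frac{1}{3764} = \frac{7}{792} \cdot \frac{1}{3764} = \frac{7}{2981088}$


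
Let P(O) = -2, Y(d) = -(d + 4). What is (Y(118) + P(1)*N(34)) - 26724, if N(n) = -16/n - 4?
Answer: -456230/17 ≈ -26837.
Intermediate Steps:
Y(d) = -4 - d (Y(d) = -(4 + d) = -4 - d)
N(n) = -4 - 16/n
(Y(118) + P(1)*N(34)) - 26724 = ((-4 - 1*118) - 2*(-4 - 16/34)) - 26724 = ((-4 - 118) - 2*(-4 - 16*1/34)) - 26724 = (-122 - 2*(-4 - 8/17)) - 26724 = (-122 - 2*(-76/17)) - 26724 = (-122 + 152/17) - 26724 = -1922/17 - 26724 = -456230/17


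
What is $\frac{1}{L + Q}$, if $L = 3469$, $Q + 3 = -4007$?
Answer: $- \frac{1}{541} \approx -0.0018484$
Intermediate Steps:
$Q = -4010$ ($Q = -3 - 4007 = -4010$)
$\frac{1}{L + Q} = \frac{1}{3469 - 4010} = \frac{1}{-541} = - \frac{1}{541}$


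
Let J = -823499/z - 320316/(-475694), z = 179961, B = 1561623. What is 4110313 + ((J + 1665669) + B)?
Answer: 314072689647606220/42803183967 ≈ 7.3376e+6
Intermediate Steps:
J = -167044572815/42803183967 (J = -823499/179961 - 320316/(-475694) = -823499*1/179961 - 320316*(-1/475694) = -823499/179961 + 160158/237847 = -167044572815/42803183967 ≈ -3.9026)
4110313 + ((J + 1665669) + B) = 4110313 + ((-167044572815/42803183967 + 1665669) + 1561623) = 4110313 + (71295769590556108/42803183967 + 1561623) = 4110313 + 138138206146654549/42803183967 = 314072689647606220/42803183967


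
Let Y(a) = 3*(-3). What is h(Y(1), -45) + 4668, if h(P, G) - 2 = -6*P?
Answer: 4724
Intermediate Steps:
Y(a) = -9
h(P, G) = 2 - 6*P
h(Y(1), -45) + 4668 = (2 - 6*(-9)) + 4668 = (2 + 54) + 4668 = 56 + 4668 = 4724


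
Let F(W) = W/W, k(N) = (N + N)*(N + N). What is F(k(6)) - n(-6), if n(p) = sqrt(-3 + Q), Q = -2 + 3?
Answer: 1 - I*sqrt(2) ≈ 1.0 - 1.4142*I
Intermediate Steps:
Q = 1
k(N) = 4*N**2 (k(N) = (2*N)*(2*N) = 4*N**2)
n(p) = I*sqrt(2) (n(p) = sqrt(-3 + 1) = sqrt(-2) = I*sqrt(2))
F(W) = 1
F(k(6)) - n(-6) = 1 - I*sqrt(2)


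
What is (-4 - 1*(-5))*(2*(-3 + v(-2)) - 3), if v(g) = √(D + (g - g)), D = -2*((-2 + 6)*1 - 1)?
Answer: -9 + 2*I*√6 ≈ -9.0 + 4.899*I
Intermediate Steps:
D = -6 (D = -2*(4*1 - 1) = -2*(4 - 1) = -2*3 = -6)
v(g) = I*√6 (v(g) = √(-6 + (g - g)) = √(-6 + 0) = √(-6) = I*√6)
(-4 - 1*(-5))*(2*(-3 + v(-2)) - 3) = (-4 - 1*(-5))*(2*(-3 + I*√6) - 3) = (-4 + 5)*((-6 + 2*I*√6) - 3) = 1*(-9 + 2*I*√6) = -9 + 2*I*√6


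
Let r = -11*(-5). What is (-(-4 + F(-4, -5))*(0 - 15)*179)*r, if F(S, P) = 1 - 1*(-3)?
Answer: 0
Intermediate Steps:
F(S, P) = 4 (F(S, P) = 1 + 3 = 4)
r = 55
(-(-4 + F(-4, -5))*(0 - 15)*179)*r = (-(-4 + 4)*(0 - 15)*179)*55 = (-0*(-15)*179)*55 = (-1*0*179)*55 = (0*179)*55 = 0*55 = 0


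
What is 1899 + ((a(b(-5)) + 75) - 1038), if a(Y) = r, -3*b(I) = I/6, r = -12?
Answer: 924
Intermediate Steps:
b(I) = -I/18 (b(I) = -I/(3*6) = -I/18)
a(Y) = -12
1899 + ((a(b(-5)) + 75) - 1038) = 1899 + ((-12 + 75) - 1038) = 1899 + (63 - 1038) = 1899 - 975 = 924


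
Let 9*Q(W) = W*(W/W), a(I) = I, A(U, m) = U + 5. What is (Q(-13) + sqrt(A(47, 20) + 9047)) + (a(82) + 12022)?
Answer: 108923/9 + 3*sqrt(1011) ≈ 12198.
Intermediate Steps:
A(U, m) = 5 + U
Q(W) = W/9 (Q(W) = (W*(W/W))/9 = (W*1)/9 = W/9)
(Q(-13) + sqrt(A(47, 20) + 9047)) + (a(82) + 12022) = ((1/9)*(-13) + sqrt((5 + 47) + 9047)) + (82 + 12022) = (-13/9 + sqrt(52 + 9047)) + 12104 = (-13/9 + sqrt(9099)) + 12104 = (-13/9 + 3*sqrt(1011)) + 12104 = 108923/9 + 3*sqrt(1011)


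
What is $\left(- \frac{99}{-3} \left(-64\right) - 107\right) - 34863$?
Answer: $-37082$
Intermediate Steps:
$\left(- \frac{99}{-3} \left(-64\right) - 107\right) - 34863 = \left(\left(-99\right) \left(- \frac{1}{3}\right) \left(-64\right) - 107\right) - 34863 = \left(33 \left(-64\right) - 107\right) - 34863 = \left(-2112 - 107\right) - 34863 = -2219 - 34863 = -37082$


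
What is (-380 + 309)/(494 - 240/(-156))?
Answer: -923/6442 ≈ -0.14328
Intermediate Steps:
(-380 + 309)/(494 - 240/(-156)) = -71/(494 - 240*(-1/156)) = -71/(494 + 20/13) = -71/6442/13 = -71*13/6442 = -923/6442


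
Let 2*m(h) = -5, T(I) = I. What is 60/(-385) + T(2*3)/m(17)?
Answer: -984/385 ≈ -2.5558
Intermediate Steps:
m(h) = -5/2 (m(h) = (½)*(-5) = -5/2)
60/(-385) + T(2*3)/m(17) = 60/(-385) + (2*3)/(-5/2) = 60*(-1/385) + 6*(-⅖) = -12/77 - 12/5 = -984/385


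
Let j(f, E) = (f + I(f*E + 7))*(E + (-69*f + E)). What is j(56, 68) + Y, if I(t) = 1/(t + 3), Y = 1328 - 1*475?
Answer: -396911599/1909 ≈ -2.0792e+5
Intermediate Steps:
Y = 853 (Y = 1328 - 475 = 853)
I(t) = 1/(3 + t)
j(f, E) = (f + 1/(10 + E*f))*(-69*f + 2*E) (j(f, E) = (f + 1/(3 + (f*E + 7)))*(E + (-69*f + E)) = (f + 1/(3 + (E*f + 7)))*(E + (E - 69*f)) = (f + 1/(3 + (7 + E*f)))*(-69*f + 2*E) = (f + 1/(10 + E*f))*(-69*f + 2*E))
j(56, 68) + Y = (-69*56 + 2*68 + 56*(10 + 68*56)*(-69*56 + 2*68))/(10 + 68*56) + 853 = (-3864 + 136 + 56*(10 + 3808)*(-3864 + 136))/(10 + 3808) + 853 = (-3864 + 136 + 56*3818*(-3728))/3818 + 853 = (-3864 + 136 - 797076224)/3818 + 853 = (1/3818)*(-797079952) + 853 = -398539976/1909 + 853 = -396911599/1909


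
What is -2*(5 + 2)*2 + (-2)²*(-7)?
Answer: -56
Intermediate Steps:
-2*(5 + 2)*2 + (-2)²*(-7) = -2*7*2 + 4*(-7) = -14*2 - 28 = -28 - 28 = -56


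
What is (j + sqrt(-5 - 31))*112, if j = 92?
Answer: 10304 + 672*I ≈ 10304.0 + 672.0*I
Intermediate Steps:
(j + sqrt(-5 - 31))*112 = (92 + sqrt(-5 - 31))*112 = (92 + sqrt(-36))*112 = (92 + 6*I)*112 = 10304 + 672*I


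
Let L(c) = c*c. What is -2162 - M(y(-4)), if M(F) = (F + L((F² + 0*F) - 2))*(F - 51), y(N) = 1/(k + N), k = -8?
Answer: -488541851/248832 ≈ -1963.3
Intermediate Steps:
L(c) = c²
y(N) = 1/(-8 + N)
M(F) = (-51 + F)*(F + (-2 + F²)²) (M(F) = (F + ((F² + 0*F) - 2)²)*(F - 51) = (F + ((F² + 0) - 2)²)*(-51 + F) = (F + (F² - 2)²)*(-51 + F) = (F + (-2 + F²)²)*(-51 + F) = (-51 + F)*(F + (-2 + F²)²))
-2162 - M(y(-4)) = -2162 - ((1/(-8 - 4))² - 51/(-8 - 4) - 51*(-2 + (1/(-8 - 4))²)² + (-2 + (1/(-8 - 4))²)²/(-8 - 4)) = -2162 - ((1/(-12))² - 51/(-12) - 51*(-2 + (1/(-12))²)² + (-2 + (1/(-12))²)²/(-12)) = -2162 - ((-1/12)² - 51*(-1/12) - 51*(-2 + (-1/12)²)² - (-2 + (-1/12)²)²/12) = -2162 - (1/144 + 17/4 - 51*(-2 + 1/144)² - (-2 + 1/144)²/12) = -2162 - (1/144 + 17/4 - 51*(-287/144)² - (-287/144)²/12) = -2162 - (1/144 + 17/4 - 51*82369/20736 - 1/12*82369/20736) = -2162 - (1/144 + 17/4 - 1400273/6912 - 82369/248832) = -2162 - 1*(-49432933/248832) = -2162 + 49432933/248832 = -488541851/248832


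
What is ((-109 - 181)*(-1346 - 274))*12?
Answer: 5637600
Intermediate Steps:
((-109 - 181)*(-1346 - 274))*12 = -290*(-1620)*12 = 469800*12 = 5637600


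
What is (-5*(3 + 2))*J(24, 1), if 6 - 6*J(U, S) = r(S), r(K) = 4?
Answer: -25/3 ≈ -8.3333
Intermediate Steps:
J(U, S) = 1/3 (J(U, S) = 1 - 1/6*4 = 1 - 2/3 = 1/3)
(-5*(3 + 2))*J(24, 1) = -5*(3 + 2)*(1/3) = -5*5*(1/3) = -25*1/3 = -25/3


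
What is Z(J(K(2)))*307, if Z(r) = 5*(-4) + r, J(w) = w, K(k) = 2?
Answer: -5526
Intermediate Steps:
Z(r) = -20 + r
Z(J(K(2)))*307 = (-20 + 2)*307 = -18*307 = -5526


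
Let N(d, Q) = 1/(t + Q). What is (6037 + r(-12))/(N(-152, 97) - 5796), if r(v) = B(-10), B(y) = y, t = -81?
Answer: -96432/92735 ≈ -1.0399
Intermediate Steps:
r(v) = -10
N(d, Q) = 1/(-81 + Q)
(6037 + r(-12))/(N(-152, 97) - 5796) = (6037 - 10)/(1/(-81 + 97) - 5796) = 6027/(1/16 - 5796) = 6027/(-92735/16) = 6027*(-16/92735) = -96432/92735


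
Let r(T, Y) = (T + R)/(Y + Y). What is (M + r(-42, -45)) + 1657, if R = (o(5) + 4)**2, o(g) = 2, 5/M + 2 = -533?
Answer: 2659577/1605 ≈ 1657.1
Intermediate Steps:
M = -1/107 (M = 5/(-2 - 533) = 5/(-535) = 5*(-1/535) = -1/107 ≈ -0.0093458)
R = 36 (R = (2 + 4)**2 = 6**2 = 36)
r(T, Y) = (36 + T)/(2*Y) (r(T, Y) = (T + 36)/(Y + Y) = (36 + T)/((2*Y)) = (36 + T)*(1/(2*Y)) = (36 + T)/(2*Y))
(M + r(-42, -45)) + 1657 = (-1/107 + (1/2)*(36 - 42)/(-45)) + 1657 = (-1/107 + (1/2)*(-1/45)*(-6)) + 1657 = (-1/107 + 1/15) + 1657 = 92/1605 + 1657 = 2659577/1605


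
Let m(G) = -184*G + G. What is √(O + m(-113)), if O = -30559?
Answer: 2*I*√2470 ≈ 99.398*I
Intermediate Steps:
m(G) = -183*G
√(O + m(-113)) = √(-30559 - 183*(-113)) = √(-30559 + 20679) = √(-9880) = 2*I*√2470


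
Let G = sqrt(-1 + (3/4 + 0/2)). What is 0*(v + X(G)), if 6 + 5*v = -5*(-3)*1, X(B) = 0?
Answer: 0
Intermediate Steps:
G = I/2 (G = sqrt(-1 + (3*(1/4) + 0*(1/2))) = sqrt(-1 + (3/4 + 0)) = sqrt(-1 + 3/4) = sqrt(-1/4) = I/2 ≈ 0.5*I)
v = 9/5 (v = -6/5 + (-5*(-3)*1)/5 = -6/5 + (15*1)/5 = -6/5 + (1/5)*15 = -6/5 + 3 = 9/5 ≈ 1.8000)
0*(v + X(G)) = 0*(9/5 + 0) = 0*(9/5) = 0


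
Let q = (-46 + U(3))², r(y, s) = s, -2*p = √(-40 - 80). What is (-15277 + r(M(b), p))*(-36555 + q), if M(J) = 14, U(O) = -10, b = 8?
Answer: 510542063 + 33419*I*√30 ≈ 5.1054e+8 + 1.8304e+5*I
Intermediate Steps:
p = -I*√30 (p = -√(-40 - 80)/2 = -I*√30 ≈ -5.4772*I)
q = 3136 (q = (-46 - 10)² = (-56)² = 3136)
(-15277 + r(M(b), p))*(-36555 + q) = (-15277 - I*√30)*(-36555 + 3136) = (-15277 - I*√30)*(-33419) = 510542063 + 33419*I*√30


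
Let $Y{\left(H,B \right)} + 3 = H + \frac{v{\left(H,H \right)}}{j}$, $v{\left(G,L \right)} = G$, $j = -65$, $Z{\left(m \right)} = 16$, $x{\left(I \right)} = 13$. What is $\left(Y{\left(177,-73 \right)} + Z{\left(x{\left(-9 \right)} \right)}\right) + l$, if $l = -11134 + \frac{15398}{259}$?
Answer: $- \frac{183287213}{16835} \approx -10887.0$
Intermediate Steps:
$l = - \frac{2868308}{259}$ ($l = -11134 + 15398 \cdot \frac{1}{259} = -11134 + \frac{15398}{259} = - \frac{2868308}{259} \approx -11075.0$)
$Y{\left(H,B \right)} = -3 + \frac{64 H}{65}$ ($Y{\left(H,B \right)} = -3 + \left(H + \frac{H}{-65}\right) = -3 + \left(H + H \left(- \frac{1}{65}\right)\right) = -3 + \left(H - \frac{H}{65}\right) = -3 + \frac{64 H}{65}$)
$\left(Y{\left(177,-73 \right)} + Z{\left(x{\left(-9 \right)} \right)}\right) + l = \left(\left(-3 + \frac{64}{65} \cdot 177\right) + 16\right) - \frac{2868308}{259} = \left(\left(-3 + \frac{11328}{65}\right) + 16\right) - \frac{2868308}{259} = \left(\frac{11133}{65} + 16\right) - \frac{2868308}{259} = \frac{12173}{65} - \frac{2868308}{259} = - \frac{183287213}{16835}$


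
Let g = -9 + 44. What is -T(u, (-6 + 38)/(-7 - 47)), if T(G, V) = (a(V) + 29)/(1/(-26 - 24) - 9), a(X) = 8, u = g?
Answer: 1850/451 ≈ 4.1020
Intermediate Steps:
g = 35
u = 35
T(G, V) = -1850/451 (T(G, V) = (8 + 29)/(1/(-26 - 24) - 9) = 37/(1/(-50) - 9) = 37/(-1/50 - 9) = 37/(-451/50) = 37*(-50/451) = -1850/451)
-T(u, (-6 + 38)/(-7 - 47)) = -1*(-1850/451) = 1850/451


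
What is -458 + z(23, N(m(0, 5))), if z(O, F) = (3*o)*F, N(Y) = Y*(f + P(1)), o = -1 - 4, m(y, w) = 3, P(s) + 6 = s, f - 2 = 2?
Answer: -413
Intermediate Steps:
f = 4 (f = 2 + 2 = 4)
P(s) = -6 + s
o = -5
N(Y) = -Y (N(Y) = Y*(4 + (-6 + 1)) = Y*(4 - 5) = Y*(-1) = -Y)
z(O, F) = -15*F (z(O, F) = (3*(-5))*F = -15*F)
-458 + z(23, N(m(0, 5))) = -458 - (-15)*3 = -458 - 15*(-3) = -458 + 45 = -413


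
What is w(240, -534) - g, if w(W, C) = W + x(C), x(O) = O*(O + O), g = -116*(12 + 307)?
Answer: 607556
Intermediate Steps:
g = -37004 (g = -116*319 = -37004)
x(O) = 2*O² (x(O) = O*(2*O) = 2*O²)
w(W, C) = W + 2*C²
w(240, -534) - g = (240 + 2*(-534)²) - 1*(-37004) = (240 + 2*285156) + 37004 = (240 + 570312) + 37004 = 570552 + 37004 = 607556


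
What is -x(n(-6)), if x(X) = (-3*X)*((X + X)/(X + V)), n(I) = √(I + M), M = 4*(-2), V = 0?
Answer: 6*I*√14 ≈ 22.45*I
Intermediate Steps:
M = -8
n(I) = √(-8 + I) (n(I) = √(I - 8) = √(-8 + I))
x(X) = -6*X (x(X) = (-3*X)*((X + X)/(X + 0)) = (-3*X)*((2*X)/X) = -3*X*2 = -6*X)
-x(n(-6)) = -(-6)*√(-8 - 6) = -(-6)*√(-14) = -(-6)*I*√14 = 6*I*√14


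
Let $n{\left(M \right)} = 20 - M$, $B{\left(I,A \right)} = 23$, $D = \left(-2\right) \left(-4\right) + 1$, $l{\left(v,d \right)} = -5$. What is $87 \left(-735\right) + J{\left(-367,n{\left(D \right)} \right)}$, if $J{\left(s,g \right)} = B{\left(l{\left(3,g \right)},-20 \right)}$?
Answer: $-63922$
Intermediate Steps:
$D = 9$ ($D = 8 + 1 = 9$)
$J{\left(s,g \right)} = 23$
$87 \left(-735\right) + J{\left(-367,n{\left(D \right)} \right)} = 87 \left(-735\right) + 23 = -63945 + 23 = -63922$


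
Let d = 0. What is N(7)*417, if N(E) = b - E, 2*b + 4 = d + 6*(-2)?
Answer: -6255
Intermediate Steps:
b = -8 (b = -2 + (0 + 6*(-2))/2 = -2 + (0 - 12)/2 = -2 + (½)*(-12) = -2 - 6 = -8)
N(E) = -8 - E
N(7)*417 = (-8 - 1*7)*417 = (-8 - 7)*417 = -15*417 = -6255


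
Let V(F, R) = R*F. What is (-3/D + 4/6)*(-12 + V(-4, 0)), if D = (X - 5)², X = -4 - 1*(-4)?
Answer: -164/25 ≈ -6.5600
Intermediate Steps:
X = 0 (X = -4 + 4 = 0)
D = 25 (D = (0 - 5)² = (-5)² = 25)
V(F, R) = F*R
(-3/D + 4/6)*(-12 + V(-4, 0)) = (-3/25 + 4/6)*(-12 - 4*0) = (-3*1/25 + 4*(⅙))*(-12 + 0) = (-3/25 + ⅔)*(-12) = (41/75)*(-12) = -164/25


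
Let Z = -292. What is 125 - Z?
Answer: 417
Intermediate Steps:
125 - Z = 125 - 1*(-292) = 125 + 292 = 417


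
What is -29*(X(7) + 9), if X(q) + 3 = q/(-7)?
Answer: -145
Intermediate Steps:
X(q) = -3 - q/7 (X(q) = -3 + q/(-7) = -3 + q*(-⅐) = -3 - q/7)
-29*(X(7) + 9) = -29*((-3 - ⅐*7) + 9) = -29*((-3 - 1) + 9) = -29*(-4 + 9) = -29*5 = -145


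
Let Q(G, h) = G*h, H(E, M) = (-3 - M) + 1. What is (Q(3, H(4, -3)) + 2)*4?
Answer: 20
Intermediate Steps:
H(E, M) = -2 - M
(Q(3, H(4, -3)) + 2)*4 = (3*(-2 - 1*(-3)) + 2)*4 = (3*(-2 + 3) + 2)*4 = (3*1 + 2)*4 = (3 + 2)*4 = 5*4 = 20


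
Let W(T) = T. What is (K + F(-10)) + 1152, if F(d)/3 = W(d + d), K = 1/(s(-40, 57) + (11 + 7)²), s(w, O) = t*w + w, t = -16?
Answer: 1009009/924 ≈ 1092.0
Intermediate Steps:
s(w, O) = -15*w (s(w, O) = -16*w + w = -15*w)
K = 1/924 (K = 1/(-15*(-40) + (11 + 7)²) = 1/(600 + 18²) = 1/(600 + 324) = 1/924 ≈ 0.0010823)
F(d) = 6*d (F(d) = 3*(d + d) = 3*(2*d) = 6*d)
(K + F(-10)) + 1152 = (1/924 + 6*(-10)) + 1152 = (1/924 - 60) + 1152 = -55439/924 + 1152 = 1009009/924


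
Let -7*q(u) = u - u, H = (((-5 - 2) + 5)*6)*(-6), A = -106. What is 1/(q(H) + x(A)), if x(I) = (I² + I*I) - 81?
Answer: 1/22391 ≈ 4.4661e-5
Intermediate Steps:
H = 72 (H = ((-7 + 5)*6)*(-6) = -2*6*(-6) = -12*(-6) = 72)
x(I) = -81 + 2*I² (x(I) = (I² + I²) - 81 = 2*I² - 81 = -81 + 2*I²)
q(u) = 0 (q(u) = -(u - u)/7 = -⅐*0 = 0)
1/(q(H) + x(A)) = 1/(0 + (-81 + 2*(-106)²)) = 1/(0 + (-81 + 2*11236)) = 1/(0 + (-81 + 22472)) = 1/(0 + 22391) = 1/22391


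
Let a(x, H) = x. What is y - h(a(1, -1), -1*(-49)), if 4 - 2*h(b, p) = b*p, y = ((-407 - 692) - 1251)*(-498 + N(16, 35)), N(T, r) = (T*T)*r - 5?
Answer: -39747855/2 ≈ -1.9874e+7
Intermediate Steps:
N(T, r) = -5 + r*T² (N(T, r) = T²*r - 5 = r*T² - 5 = -5 + r*T²)
y = -19873950 (y = ((-407 - 692) - 1251)*(-498 + (-5 + 35*16²)) = (-1099 - 1251)*(-498 + (-5 + 35*256)) = -2350*(-498 + (-5 + 8960)) = -2350*(-498 + 8955) = -2350*8457 = -19873950)
h(b, p) = 2 - b*p/2
y - h(a(1, -1), -1*(-49)) = -19873950 - (2 - ½*1*(-1*(-49))) = -19873950 - (2 - ½*1*49) = -19873950 - (2 - 49/2) = -19873950 - 1*(-45/2) = -19873950 + 45/2 = -39747855/2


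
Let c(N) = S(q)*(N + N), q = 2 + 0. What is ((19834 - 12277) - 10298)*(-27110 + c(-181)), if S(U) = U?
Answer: 76292994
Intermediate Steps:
q = 2
c(N) = 4*N (c(N) = 2*(N + N) = 2*(2*N) = 4*N)
((19834 - 12277) - 10298)*(-27110 + c(-181)) = ((19834 - 12277) - 10298)*(-27110 + 4*(-181)) = (7557 - 10298)*(-27110 - 724) = -2741*(-27834) = 76292994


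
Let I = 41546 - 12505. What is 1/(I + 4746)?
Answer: 1/33787 ≈ 2.9597e-5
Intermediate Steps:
I = 29041
1/(I + 4746) = 1/(29041 + 4746) = 1/33787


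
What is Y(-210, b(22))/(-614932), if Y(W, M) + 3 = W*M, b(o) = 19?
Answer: 3993/614932 ≈ 0.0064934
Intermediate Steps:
Y(W, M) = -3 + M*W (Y(W, M) = -3 + W*M = -3 + M*W)
Y(-210, b(22))/(-614932) = (-3 + 19*(-210))/(-614932) = (-3 - 3990)*(-1/614932) = -3993*(-1/614932) = 3993/614932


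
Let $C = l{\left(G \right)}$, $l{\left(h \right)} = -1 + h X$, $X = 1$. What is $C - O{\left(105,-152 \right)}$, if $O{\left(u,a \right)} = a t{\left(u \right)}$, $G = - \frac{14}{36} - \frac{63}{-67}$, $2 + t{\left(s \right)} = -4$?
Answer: $- \frac{1100413}{1206} \approx -912.45$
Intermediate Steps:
$t{\left(s \right)} = -6$ ($t{\left(s \right)} = -2 - 4 = -6$)
$G = \frac{665}{1206}$ ($G = \left(-14\right) \frac{1}{36} - - \frac{63}{67} = - \frac{7}{18} + \frac{63}{67} = \frac{665}{1206} \approx 0.55141$)
$l{\left(h \right)} = -1 + h$ ($l{\left(h \right)} = -1 + h 1 = -1 + h$)
$C = - \frac{541}{1206}$ ($C = -1 + \frac{665}{1206} = - \frac{541}{1206} \approx -0.44859$)
$O{\left(u,a \right)} = - 6 a$ ($O{\left(u,a \right)} = a \left(-6\right) = - 6 a$)
$C - O{\left(105,-152 \right)} = - \frac{541}{1206} - \left(-6\right) \left(-152\right) = - \frac{541}{1206} - 912 = - \frac{1100413}{1206}$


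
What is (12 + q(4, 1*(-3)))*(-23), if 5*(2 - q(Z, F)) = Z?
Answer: -1518/5 ≈ -303.60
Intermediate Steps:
q(Z, F) = 2 - Z/5
(12 + q(4, 1*(-3)))*(-23) = (12 + (2 - ⅕*4))*(-23) = (12 + (2 - ⅘))*(-23) = (12 + 6/5)*(-23) = (66/5)*(-23) = -1518/5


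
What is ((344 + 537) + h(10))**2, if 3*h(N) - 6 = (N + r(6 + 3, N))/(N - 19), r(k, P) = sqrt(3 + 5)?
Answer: 21033947/27 - 95324*sqrt(2)/729 ≈ 7.7885e+5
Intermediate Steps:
r(k, P) = 2*sqrt(2) (r(k, P) = sqrt(8) = 2*sqrt(2))
h(N) = 2 + (N + 2*sqrt(2))/(3*(-19 + N)) (h(N) = 2 + ((N + 2*sqrt(2))/(N - 19))/3 = 2 + ((N + 2*sqrt(2))/(-19 + N))/3 = 2 + (N + 2*sqrt(2))/(3*(-19 + N)))
((344 + 537) + h(10))**2 = ((344 + 537) + (-114 + 2*sqrt(2) + 7*10)/(3*(-19 + 10)))**2 = (881 + (1/3)*(-114 + 2*sqrt(2) + 70)/(-9))**2 = (881 + (1/3)*(-1/9)*(-44 + 2*sqrt(2)))**2 = (881 + (44/27 - 2*sqrt(2)/27))**2 = (23831/27 - 2*sqrt(2)/27)**2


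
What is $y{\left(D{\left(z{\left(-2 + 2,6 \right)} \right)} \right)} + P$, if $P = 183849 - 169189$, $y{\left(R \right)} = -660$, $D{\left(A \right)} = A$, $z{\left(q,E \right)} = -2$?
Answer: $14000$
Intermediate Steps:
$P = 14660$ ($P = 183849 - 169189 = 14660$)
$y{\left(D{\left(z{\left(-2 + 2,6 \right)} \right)} \right)} + P = -660 + 14660 = 14000$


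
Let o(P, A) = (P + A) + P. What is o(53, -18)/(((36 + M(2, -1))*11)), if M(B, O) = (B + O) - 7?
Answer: 4/15 ≈ 0.26667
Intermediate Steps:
o(P, A) = A + 2*P (o(P, A) = (A + P) + P = A + 2*P)
M(B, O) = -7 + B + O
o(53, -18)/(((36 + M(2, -1))*11)) = (-18 + 2*53)/(((36 + (-7 + 2 - 1))*11)) = (-18 + 106)/(((36 - 6)*11)) = 88/((30*11)) = 88/330 = 88*(1/330) = 4/15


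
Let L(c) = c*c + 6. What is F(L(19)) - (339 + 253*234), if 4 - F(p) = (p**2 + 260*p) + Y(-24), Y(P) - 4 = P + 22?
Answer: -289648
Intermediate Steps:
Y(P) = 26 + P (Y(P) = 4 + (P + 22) = 4 + (22 + P) = 26 + P)
L(c) = 6 + c**2 (L(c) = c**2 + 6 = 6 + c**2)
F(p) = 2 - p**2 - 260*p (F(p) = 4 - ((p**2 + 260*p) + (26 - 24)) = 4 - ((p**2 + 260*p) + 2) = 4 - (2 + p**2 + 260*p) = 4 + (-2 - p**2 - 260*p) = 2 - p**2 - 260*p)
F(L(19)) - (339 + 253*234) = (2 - (6 + 19**2)**2 - 260*(6 + 19**2)) - (339 + 253*234) = (2 - (6 + 361)**2 - 260*(6 + 361)) - (339 + 59202) = (2 - 1*367**2 - 260*367) - 1*59541 = (2 - 1*134689 - 95420) - 59541 = (2 - 134689 - 95420) - 59541 = -230107 - 59541 = -289648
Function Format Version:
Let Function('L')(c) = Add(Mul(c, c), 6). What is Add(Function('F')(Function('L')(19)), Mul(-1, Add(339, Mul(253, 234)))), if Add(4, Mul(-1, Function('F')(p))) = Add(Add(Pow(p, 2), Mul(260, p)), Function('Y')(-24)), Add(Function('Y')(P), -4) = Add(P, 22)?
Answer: -289648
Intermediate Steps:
Function('Y')(P) = Add(26, P) (Function('Y')(P) = Add(4, Add(P, 22)) = Add(4, Add(22, P)) = Add(26, P))
Function('L')(c) = Add(6, Pow(c, 2)) (Function('L')(c) = Add(Pow(c, 2), 6) = Add(6, Pow(c, 2)))
Function('F')(p) = Add(2, Mul(-1, Pow(p, 2)), Mul(-260, p)) (Function('F')(p) = Add(4, Mul(-1, Add(Add(Pow(p, 2), Mul(260, p)), Add(26, -24)))) = Add(4, Mul(-1, Add(Add(Pow(p, 2), Mul(260, p)), 2))) = Add(4, Mul(-1, Add(2, Pow(p, 2), Mul(260, p)))) = Add(4, Add(-2, Mul(-1, Pow(p, 2)), Mul(-260, p))) = Add(2, Mul(-1, Pow(p, 2)), Mul(-260, p)))
Add(Function('F')(Function('L')(19)), Mul(-1, Add(339, Mul(253, 234)))) = Add(Add(2, Mul(-1, Pow(Add(6, Pow(19, 2)), 2)), Mul(-260, Add(6, Pow(19, 2)))), Mul(-1, Add(339, Mul(253, 234)))) = Add(Add(2, Mul(-1, Pow(Add(6, 361), 2)), Mul(-260, Add(6, 361))), Mul(-1, Add(339, 59202))) = Add(Add(2, Mul(-1, Pow(367, 2)), Mul(-260, 367)), Mul(-1, 59541)) = Add(Add(2, Mul(-1, 134689), -95420), -59541) = Add(Add(2, -134689, -95420), -59541) = Add(-230107, -59541) = -289648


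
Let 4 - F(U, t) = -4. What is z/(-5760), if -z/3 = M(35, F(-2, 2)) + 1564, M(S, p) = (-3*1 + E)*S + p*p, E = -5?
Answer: 337/480 ≈ 0.70208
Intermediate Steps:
F(U, t) = 8 (F(U, t) = 4 - 1*(-4) = 4 + 4 = 8)
M(S, p) = p**2 - 8*S (M(S, p) = (-3*1 - 5)*S + p*p = (-3 - 5)*S + p**2 = -8*S + p**2 = p**2 - 8*S)
z = -4044 (z = -3*((8**2 - 8*35) + 1564) = -3*((64 - 280) + 1564) = -3*(-216 + 1564) = -3*1348 = -4044)
z/(-5760) = -4044/(-5760) = -4044*(-1/5760) = 337/480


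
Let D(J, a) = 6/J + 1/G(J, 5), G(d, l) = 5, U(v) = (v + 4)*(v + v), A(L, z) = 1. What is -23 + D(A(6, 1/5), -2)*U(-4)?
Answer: -23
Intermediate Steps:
U(v) = 2*v*(4 + v) (U(v) = (4 + v)*(2*v) = 2*v*(4 + v))
D(J, a) = ⅕ + 6/J (D(J, a) = 6/J + 1/5 = 6/J + 1*(⅕) = 6/J + ⅕ = ⅕ + 6/J)
-23 + D(A(6, 1/5), -2)*U(-4) = -23 + ((⅕)*(30 + 1)/1)*(2*(-4)*(4 - 4)) = -23 + ((⅕)*1*31)*(2*(-4)*0) = -23 + (31/5)*0 = -23 + 0 = -23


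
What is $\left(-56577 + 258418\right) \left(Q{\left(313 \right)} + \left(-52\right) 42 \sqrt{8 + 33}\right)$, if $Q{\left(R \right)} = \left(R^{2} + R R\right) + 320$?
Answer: $39612910978 - 440820744 \sqrt{41} \approx 3.679 \cdot 10^{10}$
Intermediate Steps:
$Q{\left(R \right)} = 320 + 2 R^{2}$ ($Q{\left(R \right)} = \left(R^{2} + R^{2}\right) + 320 = 2 R^{2} + 320 = 320 + 2 R^{2}$)
$\left(-56577 + 258418\right) \left(Q{\left(313 \right)} + \left(-52\right) 42 \sqrt{8 + 33}\right) = \left(-56577 + 258418\right) \left(\left(320 + 2 \cdot 313^{2}\right) + \left(-52\right) 42 \sqrt{8 + 33}\right) = 201841 \left(\left(320 + 2 \cdot 97969\right) - 2184 \sqrt{41}\right) = 201841 \left(\left(320 + 195938\right) - 2184 \sqrt{41}\right) = 201841 \left(196258 - 2184 \sqrt{41}\right) = 39612910978 - 440820744 \sqrt{41}$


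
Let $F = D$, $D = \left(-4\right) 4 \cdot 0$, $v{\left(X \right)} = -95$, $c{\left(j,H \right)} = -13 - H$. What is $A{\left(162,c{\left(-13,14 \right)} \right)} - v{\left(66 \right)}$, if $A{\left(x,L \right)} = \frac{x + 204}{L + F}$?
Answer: $\frac{733}{9} \approx 81.444$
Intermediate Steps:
$D = 0$ ($D = \left(-16\right) 0 = 0$)
$F = 0$
$A{\left(x,L \right)} = \frac{204 + x}{L}$ ($A{\left(x,L \right)} = \frac{x + 204}{L + 0} = \frac{204 + x}{L}$)
$A{\left(162,c{\left(-13,14 \right)} \right)} - v{\left(66 \right)} = \frac{204 + 162}{-13 - 14} - -95 = \frac{1}{-13 - 14} \cdot 366 + 95 = \frac{1}{-27} \cdot 366 + 95 = \left(- \frac{1}{27}\right) 366 + 95 = - \frac{122}{9} + 95 = \frac{733}{9}$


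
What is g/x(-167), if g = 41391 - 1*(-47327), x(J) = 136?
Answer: 44359/68 ≈ 652.34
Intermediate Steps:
g = 88718 (g = 41391 + 47327 = 88718)
g/x(-167) = 88718/136 = 88718*(1/136) = 44359/68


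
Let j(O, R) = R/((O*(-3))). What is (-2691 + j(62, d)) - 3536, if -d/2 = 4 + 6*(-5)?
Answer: -579137/93 ≈ -6227.3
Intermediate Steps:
d = 52 (d = -2*(4 + 6*(-5)) = -2*(4 - 30) = -2*(-26) = 52)
j(O, R) = -R/(3*O) (j(O, R) = R/((-3*O)) = R*(-1/(3*O)) = -R/(3*O))
(-2691 + j(62, d)) - 3536 = (-2691 - ⅓*52/62) - 3536 = (-2691 - ⅓*52*1/62) - 3536 = (-2691 - 26/93) - 3536 = -250289/93 - 3536 = -579137/93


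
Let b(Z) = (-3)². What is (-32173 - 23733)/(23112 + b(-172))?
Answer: -55906/23121 ≈ -2.4180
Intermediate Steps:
b(Z) = 9
(-32173 - 23733)/(23112 + b(-172)) = (-32173 - 23733)/(23112 + 9) = -55906/23121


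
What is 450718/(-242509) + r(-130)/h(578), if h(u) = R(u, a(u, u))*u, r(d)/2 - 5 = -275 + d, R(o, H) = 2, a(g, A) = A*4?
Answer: -178759302/70085101 ≈ -2.5506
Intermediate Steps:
a(g, A) = 4*A
r(d) = -540 + 2*d (r(d) = 10 + 2*(-275 + d) = 10 + (-550 + 2*d) = -540 + 2*d)
h(u) = 2*u
450718/(-242509) + r(-130)/h(578) = 450718/(-242509) + (-540 + 2*(-130))/((2*578)) = 450718*(-1/242509) + (-540 - 260)/1156 = -450718/242509 - 800*1/1156 = -450718/242509 - 200/289 = -178759302/70085101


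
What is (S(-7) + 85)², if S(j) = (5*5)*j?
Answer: 8100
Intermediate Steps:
S(j) = 25*j
(S(-7) + 85)² = (25*(-7) + 85)² = (-175 + 85)² = (-90)² = 8100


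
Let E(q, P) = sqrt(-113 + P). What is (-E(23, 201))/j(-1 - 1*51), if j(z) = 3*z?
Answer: sqrt(22)/78 ≈ 0.060134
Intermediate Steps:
(-E(23, 201))/j(-1 - 1*51) = (-sqrt(-113 + 201))/((3*(-1 - 1*51))) = (-sqrt(88))/((3*(-1 - 51))) = (-2*sqrt(22))/((3*(-52))) = -2*sqrt(22)/(-156) = -2*sqrt(22)*(-1/156) = sqrt(22)/78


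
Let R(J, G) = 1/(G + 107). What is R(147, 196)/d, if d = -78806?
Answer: -1/23878218 ≈ -4.1879e-8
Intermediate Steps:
R(J, G) = 1/(107 + G)
R(147, 196)/d = 1/((107 + 196)*(-78806)) = -1/78806/303 = (1/303)*(-1/78806) = -1/23878218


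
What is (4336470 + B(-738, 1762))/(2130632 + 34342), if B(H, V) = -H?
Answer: 722868/360829 ≈ 2.0034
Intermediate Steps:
(4336470 + B(-738, 1762))/(2130632 + 34342) = (4336470 - 1*(-738))/(2130632 + 34342) = (4336470 + 738)/2164974 = 4337208*(1/2164974) = 722868/360829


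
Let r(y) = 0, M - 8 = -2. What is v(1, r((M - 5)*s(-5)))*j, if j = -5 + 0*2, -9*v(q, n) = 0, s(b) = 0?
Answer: 0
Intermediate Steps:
M = 6 (M = 8 - 2 = 6)
v(q, n) = 0 (v(q, n) = -1/9*0 = 0)
j = -5 (j = -5 + 0 = -5)
v(1, r((M - 5)*s(-5)))*j = 0*(-5) = 0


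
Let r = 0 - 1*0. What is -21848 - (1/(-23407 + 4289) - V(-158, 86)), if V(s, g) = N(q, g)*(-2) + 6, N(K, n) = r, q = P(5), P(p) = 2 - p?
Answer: -417575355/19118 ≈ -21842.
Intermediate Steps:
q = -3 (q = 2 - 1*5 = 2 - 5 = -3)
r = 0 (r = 0 + 0 = 0)
N(K, n) = 0
V(s, g) = 6 (V(s, g) = 0*(-2) + 6 = 0 + 6 = 6)
-21848 - (1/(-23407 + 4289) - V(-158, 86)) = -21848 - (1/(-23407 + 4289) - 1*6) = -21848 - (1/(-19118) - 6) = -21848 - (-1/19118 - 6) = -21848 - 1*(-114709/19118) = -21848 + 114709/19118 = -417575355/19118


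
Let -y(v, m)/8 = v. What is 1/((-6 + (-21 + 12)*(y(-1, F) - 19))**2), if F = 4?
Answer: 1/8649 ≈ 0.00011562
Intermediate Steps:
y(v, m) = -8*v
1/((-6 + (-21 + 12)*(y(-1, F) - 19))**2) = 1/((-6 + (-21 + 12)*(-8*(-1) - 19))**2) = 1/((-6 - 9*(8 - 19))**2) = 1/((-6 - 9*(-11))**2) = 1/((-6 + 99)**2) = 1/(93**2) = 1/8649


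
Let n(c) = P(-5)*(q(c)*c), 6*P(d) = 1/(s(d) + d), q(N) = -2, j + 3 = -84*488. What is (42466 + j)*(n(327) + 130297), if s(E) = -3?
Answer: 1533495435/8 ≈ 1.9169e+8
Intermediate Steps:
j = -40995 (j = -3 - 84*488 = -3 - 40992 = -40995)
P(d) = 1/(6*(-3 + d))
n(c) = c/24 (n(c) = (1/(6*(-3 - 5)))*(-2*c) = ((⅙)/(-8))*(-2*c) = ((⅙)*(-⅛))*(-2*c) = -(-1)*c/24 = c/24)
(42466 + j)*(n(327) + 130297) = (42466 - 40995)*((1/24)*327 + 130297) = 1471*(109/8 + 130297) = 1471*(1042485/8) = 1533495435/8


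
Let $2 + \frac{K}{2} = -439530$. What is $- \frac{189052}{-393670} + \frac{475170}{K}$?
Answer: $- \frac{5217841643}{86515281220} \approx -0.060311$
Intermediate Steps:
$K = -879064$ ($K = -4 + 2 \left(-439530\right) = -4 - 879060 = -879064$)
$- \frac{189052}{-393670} + \frac{475170}{K} = - \frac{189052}{-393670} + \frac{475170}{-879064} = \left(-189052\right) \left(- \frac{1}{393670}\right) + 475170 \left(- \frac{1}{879064}\right) = \frac{94526}{196835} - \frac{237585}{439532} = - \frac{5217841643}{86515281220}$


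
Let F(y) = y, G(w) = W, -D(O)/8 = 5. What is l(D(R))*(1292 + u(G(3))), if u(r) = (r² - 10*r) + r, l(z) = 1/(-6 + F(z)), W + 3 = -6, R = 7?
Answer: -727/23 ≈ -31.609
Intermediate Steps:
W = -9 (W = -3 - 6 = -9)
D(O) = -40 (D(O) = -8*5 = -40)
G(w) = -9
l(z) = 1/(-6 + z)
u(r) = r² - 9*r
l(D(R))*(1292 + u(G(3))) = (1292 - 9*(-9 - 9))/(-6 - 40) = (1292 - 9*(-18))/(-46) = -(1292 + 162)/46 = -1/46*1454 = -727/23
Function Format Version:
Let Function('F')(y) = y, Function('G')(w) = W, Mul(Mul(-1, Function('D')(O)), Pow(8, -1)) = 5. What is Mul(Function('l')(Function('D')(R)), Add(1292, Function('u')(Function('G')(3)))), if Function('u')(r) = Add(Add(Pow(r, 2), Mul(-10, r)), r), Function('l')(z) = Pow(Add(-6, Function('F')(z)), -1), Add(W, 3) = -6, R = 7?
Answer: Rational(-727, 23) ≈ -31.609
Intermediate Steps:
W = -9 (W = Add(-3, -6) = -9)
Function('D')(O) = -40 (Function('D')(O) = Mul(-8, 5) = -40)
Function('G')(w) = -9
Function('l')(z) = Pow(Add(-6, z), -1)
Function('u')(r) = Add(Pow(r, 2), Mul(-9, r))
Mul(Function('l')(Function('D')(R)), Add(1292, Function('u')(Function('G')(3)))) = Mul(Pow(Add(-6, -40), -1), Add(1292, Mul(-9, Add(-9, -9)))) = Mul(Pow(-46, -1), Add(1292, Mul(-9, -18))) = Mul(Rational(-1, 46), Add(1292, 162)) = Mul(Rational(-1, 46), 1454) = Rational(-727, 23)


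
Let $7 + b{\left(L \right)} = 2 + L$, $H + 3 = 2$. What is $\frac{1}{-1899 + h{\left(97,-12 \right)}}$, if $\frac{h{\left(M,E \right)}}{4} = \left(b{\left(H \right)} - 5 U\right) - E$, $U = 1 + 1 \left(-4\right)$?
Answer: $- \frac{1}{1815} \approx -0.00055096$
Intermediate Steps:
$H = -1$ ($H = -3 + 2 = -1$)
$b{\left(L \right)} = -5 + L$ ($b{\left(L \right)} = -7 + \left(2 + L\right) = -5 + L$)
$U = -3$ ($U = 1 - 4 = -3$)
$h{\left(M,E \right)} = 36 - 4 E$ ($h{\left(M,E \right)} = 4 \left(\left(\left(-5 - 1\right) - -15\right) - E\right) = 4 \left(\left(-6 + 15\right) - E\right) = 4 \left(9 - E\right) = 36 - 4 E$)
$\frac{1}{-1899 + h{\left(97,-12 \right)}} = \frac{1}{-1899 + \left(36 - -48\right)} = \frac{1}{-1899 + \left(36 + 48\right)} = \frac{1}{-1899 + 84} = \frac{1}{-1815} = - \frac{1}{1815}$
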